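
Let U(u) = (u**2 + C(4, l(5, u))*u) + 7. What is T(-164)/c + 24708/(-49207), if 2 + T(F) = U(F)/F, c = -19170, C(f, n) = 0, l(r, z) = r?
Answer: -25446343741/51566967720 ≈ -0.49346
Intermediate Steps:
U(u) = 7 + u**2 (U(u) = (u**2 + 0*u) + 7 = (u**2 + 0) + 7 = u**2 + 7 = 7 + u**2)
T(F) = -2 + (7 + F**2)/F
T(-164)/c + 24708/(-49207) = (-2 - 164 + 7/(-164))/(-19170) + 24708/(-49207) = (-2 - 164 + 7*(-1/164))*(-1/19170) + 24708*(-1/49207) = (-2 - 164 - 7/164)*(-1/19170) - 24708/49207 = -27231/164*(-1/19170) - 24708/49207 = 9077/1047960 - 24708/49207 = -25446343741/51566967720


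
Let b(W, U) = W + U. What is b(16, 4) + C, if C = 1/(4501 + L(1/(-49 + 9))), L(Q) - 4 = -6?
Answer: 89981/4499 ≈ 20.000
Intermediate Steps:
b(W, U) = U + W
L(Q) = -2 (L(Q) = 4 - 6 = -2)
C = 1/4499 (C = 1/(4501 - 2) = 1/4499 ≈ 0.00022227)
b(16, 4) + C = (4 + 16) + 1/4499 = 20 + 1/4499 = 89981/4499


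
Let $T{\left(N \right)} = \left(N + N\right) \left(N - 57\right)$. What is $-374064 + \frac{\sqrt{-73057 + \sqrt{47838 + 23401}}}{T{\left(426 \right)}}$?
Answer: $-374064 + \frac{i \sqrt{73057 - \sqrt{71239}}}{314388} \approx -3.7406 \cdot 10^{5} + 0.00085816 i$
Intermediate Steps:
$T{\left(N \right)} = 2 N \left(-57 + N\right)$
$-374064 + \frac{\sqrt{-73057 + \sqrt{47838 + 23401}}}{T{\left(426 \right)}} = -374064 + \frac{\sqrt{-73057 + \sqrt{47838 + 23401}}}{2 \cdot 426 \left(-57 + 426\right)} = -374064 + \frac{\sqrt{-73057 + \sqrt{71239}}}{2 \cdot 426 \cdot 369} = -374064 + \frac{\sqrt{-73057 + \sqrt{71239}}}{314388}$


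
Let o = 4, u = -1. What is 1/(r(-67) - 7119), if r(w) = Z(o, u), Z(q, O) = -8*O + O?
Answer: -1/7112 ≈ -0.00014061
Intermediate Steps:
Z(q, O) = -7*O
r(w) = 7 (r(w) = -7*(-1) = 7)
1/(r(-67) - 7119) = 1/(7 - 7119) = 1/(-7112) = -1/7112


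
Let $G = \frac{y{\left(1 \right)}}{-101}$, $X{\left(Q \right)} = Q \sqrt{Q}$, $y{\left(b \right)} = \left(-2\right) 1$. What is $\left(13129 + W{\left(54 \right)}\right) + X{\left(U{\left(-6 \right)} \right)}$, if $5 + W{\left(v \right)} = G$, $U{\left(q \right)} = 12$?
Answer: $\frac{1325526}{101} + 24 \sqrt{3} \approx 13166.0$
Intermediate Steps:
$y{\left(b \right)} = -2$
$X{\left(Q \right)} = Q^{\frac{3}{2}}$
$G = \frac{2}{101}$ ($G = - \frac{2}{-101} = \left(-2\right) \left(- \frac{1}{101}\right) = \frac{2}{101} \approx 0.019802$)
$W{\left(v \right)} = - \frac{503}{101}$ ($W{\left(v \right)} = -5 + \frac{2}{101} = - \frac{503}{101}$)
$\left(13129 + W{\left(54 \right)}\right) + X{\left(U{\left(-6 \right)} \right)} = \left(13129 - \frac{503}{101}\right) + 12^{\frac{3}{2}} = \frac{1325526}{101} + 24 \sqrt{3}$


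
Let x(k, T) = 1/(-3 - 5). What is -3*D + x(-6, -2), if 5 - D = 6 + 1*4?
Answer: 119/8 ≈ 14.875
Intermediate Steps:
x(k, T) = -⅛ (x(k, T) = 1/(-8) = -⅛)
D = -5 (D = 5 - (6 + 1*4) = 5 - (6 + 4) = 5 - 1*10 = 5 - 10 = -5)
-3*D + x(-6, -2) = -3*(-5) - ⅛ = 15 - ⅛ = 119/8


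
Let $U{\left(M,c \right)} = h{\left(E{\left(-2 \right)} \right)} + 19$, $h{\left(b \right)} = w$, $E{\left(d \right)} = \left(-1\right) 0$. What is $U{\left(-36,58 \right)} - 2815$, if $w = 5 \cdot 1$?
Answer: $-2791$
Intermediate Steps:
$E{\left(d \right)} = 0$
$w = 5$
$h{\left(b \right)} = 5$
$U{\left(M,c \right)} = 24$ ($U{\left(M,c \right)} = 5 + 19 = 24$)
$U{\left(-36,58 \right)} - 2815 = 24 - 2815 = -2791$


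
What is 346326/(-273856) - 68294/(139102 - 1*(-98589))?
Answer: -50510647465/32546553248 ≈ -1.5520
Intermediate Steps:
346326/(-273856) - 68294/(139102 - 1*(-98589)) = 346326*(-1/273856) - 68294/(139102 + 98589) = -173163/136928 - 68294/237691 = -50510647465/32546553248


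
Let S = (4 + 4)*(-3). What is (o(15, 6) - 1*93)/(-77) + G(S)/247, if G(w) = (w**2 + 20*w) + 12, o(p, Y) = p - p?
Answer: 31287/19019 ≈ 1.6450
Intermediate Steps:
o(p, Y) = 0
S = -24 (S = 8*(-3) = -24)
G(w) = 12 + w**2 + 20*w
(o(15, 6) - 1*93)/(-77) + G(S)/247 = (0 - 1*93)/(-77) + (12 + (-24)**2 + 20*(-24))/247 = (0 - 93)*(-1/77) + (12 + 576 - 480)*(1/247) = -93*(-1/77) + 108*(1/247) = 93/77 + 108/247 = 31287/19019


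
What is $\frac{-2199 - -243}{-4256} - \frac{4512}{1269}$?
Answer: $- \frac{29647}{9576} \approx -3.096$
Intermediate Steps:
$\frac{-2199 - -243}{-4256} - \frac{4512}{1269} = \left(-2199 + 243\right) \left(- \frac{1}{4256}\right) - \frac{32}{9} = \left(-1956\right) \left(- \frac{1}{4256}\right) - \frac{32}{9} = \frac{489}{1064} - \frac{32}{9} = - \frac{29647}{9576}$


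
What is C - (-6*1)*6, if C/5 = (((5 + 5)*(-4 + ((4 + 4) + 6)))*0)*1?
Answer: 36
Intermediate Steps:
C = 0 (C = 5*((((5 + 5)*(-4 + ((4 + 4) + 6)))*0)*1) = 5*(((10*(-4 + (8 + 6)))*0)*1) = 5*(((10*(-4 + 14))*0)*1) = 5*(((10*10)*0)*1) = 5*((100*0)*1) = 5*(0*1) = 5*0 = 0)
C - (-6*1)*6 = 0 - (-6*1)*6 = 0 - (-6)*6 = 0 - 1*(-36) = 0 + 36 = 36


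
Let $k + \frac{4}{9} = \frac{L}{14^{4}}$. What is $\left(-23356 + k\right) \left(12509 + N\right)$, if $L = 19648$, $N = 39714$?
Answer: $- \frac{26356862245388}{21609} \approx -1.2197 \cdot 10^{9}$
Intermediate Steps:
$k = \frac{1448}{21609}$ ($k = - \frac{4}{9} + \frac{19648}{14^{4}} = - \frac{4}{9} + \frac{19648}{38416} = - \frac{4}{9} + 19648 \cdot \frac{1}{38416} = - \frac{4}{9} + \frac{1228}{2401} = \frac{1448}{21609} \approx 0.067009$)
$\left(-23356 + k\right) \left(12509 + N\right) = \left(-23356 + \frac{1448}{21609}\right) \left(12509 + 39714\right) = \left(- \frac{504698356}{21609}\right) 52223 = - \frac{26356862245388}{21609}$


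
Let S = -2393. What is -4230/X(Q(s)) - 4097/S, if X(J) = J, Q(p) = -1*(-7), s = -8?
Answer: -10093711/16751 ≈ -602.57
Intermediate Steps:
Q(p) = 7
-4230/X(Q(s)) - 4097/S = -4230/7 - 4097/(-2393) = -4230*⅐ - 4097*(-1/2393) = -4230/7 + 4097/2393 = -10093711/16751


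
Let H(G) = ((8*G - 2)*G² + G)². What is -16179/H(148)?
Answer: -16179/670327103736976 ≈ -2.4136e-11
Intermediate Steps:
H(G) = (G + G²*(-2 + 8*G))² (H(G) = ((-2 + 8*G)*G² + G)² = (G²*(-2 + 8*G) + G)² = (G + G²*(-2 + 8*G))²)
-16179/H(148) = -16179*1/(21904*(1 - 2*148 + 8*148²)²) = -16179*1/(21904*(1 - 296 + 8*21904)²) = -16179*1/(21904*(1 - 296 + 175232)²) = -16179/(21904*174937²) = -16179/(21904*30602953969) = -16179/670327103736976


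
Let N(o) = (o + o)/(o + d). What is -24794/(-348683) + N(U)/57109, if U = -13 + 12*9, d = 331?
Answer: 301632721183/4241455676211 ≈ 0.071115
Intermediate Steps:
U = 95 (U = -13 + 108 = 95)
N(o) = 2*o/(331 + o) (N(o) = (o + o)/(o + 331) = (2*o)/(331 + o) = 2*o/(331 + o))
-24794/(-348683) + N(U)/57109 = -24794/(-348683) + (2*95/(331 + 95))/57109 = -24794*(-1/348683) + (2*95/426)*(1/57109) = 24794/348683 + (2*95*(1/426))*(1/57109) = 24794/348683 + (95/213)*(1/57109) = 24794/348683 + 95/12164217 = 301632721183/4241455676211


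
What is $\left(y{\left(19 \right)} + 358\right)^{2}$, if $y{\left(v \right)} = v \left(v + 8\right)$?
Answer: $758641$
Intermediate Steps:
$y{\left(v \right)} = v \left(8 + v\right)$
$\left(y{\left(19 \right)} + 358\right)^{2} = \left(19 \left(8 + 19\right) + 358\right)^{2} = \left(19 \cdot 27 + 358\right)^{2} = \left(513 + 358\right)^{2} = 871^{2} = 758641$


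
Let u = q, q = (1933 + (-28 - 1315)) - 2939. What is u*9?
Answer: -21141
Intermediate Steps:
q = -2349 (q = (1933 - 1343) - 2939 = 590 - 2939 = -2349)
u = -2349
u*9 = -2349*9 = -21141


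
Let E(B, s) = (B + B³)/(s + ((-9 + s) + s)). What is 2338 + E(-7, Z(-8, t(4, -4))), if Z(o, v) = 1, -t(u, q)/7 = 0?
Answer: 7189/3 ≈ 2396.3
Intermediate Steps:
t(u, q) = 0 (t(u, q) = -7*0 = 0)
E(B, s) = (B + B³)/(-9 + 3*s) (E(B, s) = (B + B³)/(s + (-9 + 2*s)) = (B + B³)/(-9 + 3*s))
2338 + E(-7, Z(-8, t(4, -4))) = 2338 + (-7 + (-7)³)/(-9 + 3*1) = 2338 + (-7 - 343)/(-9 + 3) = 2338 - 350/(-6) = 2338 - ⅙*(-350) = 2338 + 175/3 = 7189/3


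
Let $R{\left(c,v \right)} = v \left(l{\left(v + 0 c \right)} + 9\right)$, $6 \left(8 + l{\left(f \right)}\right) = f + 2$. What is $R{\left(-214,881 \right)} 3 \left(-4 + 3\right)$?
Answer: $- \frac{783209}{2} \approx -3.916 \cdot 10^{5}$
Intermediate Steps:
$l{\left(f \right)} = - \frac{23}{3} + \frac{f}{6}$ ($l{\left(f \right)} = -8 + \frac{f + 2}{6} = -8 + \frac{2 + f}{6} = -8 + \left(\frac{1}{3} + \frac{f}{6}\right) = - \frac{23}{3} + \frac{f}{6}$)
$R{\left(c,v \right)} = v \left(\frac{4}{3} + \frac{v}{6}\right)$ ($R{\left(c,v \right)} = v \left(\left(- \frac{23}{3} + \frac{v + 0 c}{6}\right) + 9\right) = v \left(\left(- \frac{23}{3} + \frac{v + 0}{6}\right) + 9\right) = v \left(\left(- \frac{23}{3} + \frac{v}{6}\right) + 9\right) = v \left(\frac{4}{3} + \frac{v}{6}\right)$)
$R{\left(-214,881 \right)} 3 \left(-4 + 3\right) = \frac{1}{6} \cdot 881 \left(8 + 881\right) 3 \left(-4 + 3\right) = \frac{1}{6} \cdot 881 \cdot 889 \cdot 3 \left(-1\right) = \frac{783209}{6} \left(-3\right) = - \frac{783209}{2}$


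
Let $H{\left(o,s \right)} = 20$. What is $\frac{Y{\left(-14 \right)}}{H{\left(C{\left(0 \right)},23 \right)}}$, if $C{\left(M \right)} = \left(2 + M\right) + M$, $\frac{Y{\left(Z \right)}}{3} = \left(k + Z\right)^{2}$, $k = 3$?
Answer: $\frac{363}{20} \approx 18.15$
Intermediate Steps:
$Y{\left(Z \right)} = 3 \left(3 + Z\right)^{2}$
$C{\left(M \right)} = 2 + 2 M$
$\frac{Y{\left(-14 \right)}}{H{\left(C{\left(0 \right)},23 \right)}} = \frac{3 \left(3 - 14\right)^{2}}{20} = 3 \left(-11\right)^{2} \cdot \frac{1}{20} = 3 \cdot 121 \cdot \frac{1}{20} = 363 \cdot \frac{1}{20} = \frac{363}{20}$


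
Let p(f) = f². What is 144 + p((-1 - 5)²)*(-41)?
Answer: -52992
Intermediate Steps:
144 + p((-1 - 5)²)*(-41) = 144 + ((-1 - 5)²)²*(-41) = 144 + ((-6)²)²*(-41) = 144 + 36²*(-41) = 144 + 1296*(-41) = 144 - 53136 = -52992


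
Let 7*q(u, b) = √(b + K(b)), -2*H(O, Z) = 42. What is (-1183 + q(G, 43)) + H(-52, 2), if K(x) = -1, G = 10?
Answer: -1204 + √42/7 ≈ -1203.1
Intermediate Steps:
H(O, Z) = -21 (H(O, Z) = -½*42 = -21)
q(u, b) = √(-1 + b)/7 (q(u, b) = √(b - 1)/7 = √(-1 + b)/7)
(-1183 + q(G, 43)) + H(-52, 2) = (-1183 + √(-1 + 43)/7) - 21 = (-1183 + √42/7) - 21 = -1204 + √42/7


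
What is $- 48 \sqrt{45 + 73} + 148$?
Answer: $148 - 48 \sqrt{118} \approx -373.41$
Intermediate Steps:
$- 48 \sqrt{45 + 73} + 148 = - 48 \sqrt{118} + 148 = 148 - 48 \sqrt{118}$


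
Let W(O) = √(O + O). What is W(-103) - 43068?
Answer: -43068 + I*√206 ≈ -43068.0 + 14.353*I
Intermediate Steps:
W(O) = √2*√O (W(O) = √(2*O) = √2*√O)
W(-103) - 43068 = √2*√(-103) - 43068 = √2*(I*√103) - 43068 = I*√206 - 43068 = -43068 + I*√206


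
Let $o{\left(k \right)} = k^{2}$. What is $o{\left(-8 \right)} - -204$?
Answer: $268$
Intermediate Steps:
$o{\left(-8 \right)} - -204 = \left(-8\right)^{2} - -204 = 64 + 204 = 268$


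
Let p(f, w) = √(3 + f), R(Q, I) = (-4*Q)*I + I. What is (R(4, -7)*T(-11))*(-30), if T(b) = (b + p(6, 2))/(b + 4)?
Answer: -3600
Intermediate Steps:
R(Q, I) = I - 4*I*Q (R(Q, I) = -4*I*Q + I = I - 4*I*Q)
T(b) = (3 + b)/(4 + b) (T(b) = (b + √(3 + 6))/(b + 4) = (b + √9)/(4 + b) = (b + 3)/(4 + b) = (3 + b)/(4 + b))
(R(4, -7)*T(-11))*(-30) = ((-7*(1 - 4*4))*((3 - 11)/(4 - 11)))*(-30) = ((-7*(1 - 16))*(-8/(-7)))*(-30) = ((-7*(-15))*(-⅐*(-8)))*(-30) = (105*(8/7))*(-30) = 120*(-30) = -3600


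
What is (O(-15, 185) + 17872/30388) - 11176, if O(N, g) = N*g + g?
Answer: -104575834/7597 ≈ -13765.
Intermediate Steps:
O(N, g) = g + N*g
(O(-15, 185) + 17872/30388) - 11176 = (185*(1 - 15) + 17872/30388) - 11176 = (185*(-14) + 17872*(1/30388)) - 11176 = (-2590 + 4468/7597) - 11176 = -19671762/7597 - 11176 = -104575834/7597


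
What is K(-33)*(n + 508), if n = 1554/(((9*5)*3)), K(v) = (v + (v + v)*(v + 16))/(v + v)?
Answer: -128579/15 ≈ -8571.9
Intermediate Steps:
K(v) = (v + 2*v*(16 + v))/(2*v) (K(v) = (v + (2*v)*(16 + v))/((2*v)) = (v + 2*v*(16 + v))*(1/(2*v)) = (v + 2*v*(16 + v))/(2*v))
n = 518/45 (n = 1554/((45*3)) = 1554/135 = 1554*(1/135) = 518/45 ≈ 11.511)
K(-33)*(n + 508) = (33/2 - 33)*(518/45 + 508) = -33/2*23378/45 = -128579/15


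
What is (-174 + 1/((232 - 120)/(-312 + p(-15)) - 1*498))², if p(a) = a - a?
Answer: 11437267901409/377758096 ≈ 30277.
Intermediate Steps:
p(a) = 0
(-174 + 1/((232 - 120)/(-312 + p(-15)) - 1*498))² = (-174 + 1/((232 - 120)/(-312 + 0) - 1*498))² = (-174 + 1/(112/(-312) - 498))² = (-174 + 1/(112*(-1/312) - 498))² = (-174 + 1/(-14/39 - 498))² = (-174 + 1/(-19436/39))² = (-174 - 39/19436)² = (-3381903/19436)² = 11437267901409/377758096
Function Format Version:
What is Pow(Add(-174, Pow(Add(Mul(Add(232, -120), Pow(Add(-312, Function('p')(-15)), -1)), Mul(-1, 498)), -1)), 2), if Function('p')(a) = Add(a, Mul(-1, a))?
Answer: Rational(11437267901409, 377758096) ≈ 30277.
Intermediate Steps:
Function('p')(a) = 0
Pow(Add(-174, Pow(Add(Mul(Add(232, -120), Pow(Add(-312, Function('p')(-15)), -1)), Mul(-1, 498)), -1)), 2) = Pow(Add(-174, Pow(Add(Mul(Add(232, -120), Pow(Add(-312, 0), -1)), Mul(-1, 498)), -1)), 2) = Pow(Add(-174, Pow(Add(Mul(112, Pow(-312, -1)), -498), -1)), 2) = Pow(Add(-174, Pow(Add(Mul(112, Rational(-1, 312)), -498), -1)), 2) = Pow(Add(-174, Pow(Add(Rational(-14, 39), -498), -1)), 2) = Pow(Add(-174, Pow(Rational(-19436, 39), -1)), 2) = Pow(Add(-174, Rational(-39, 19436)), 2) = Pow(Rational(-3381903, 19436), 2) = Rational(11437267901409, 377758096)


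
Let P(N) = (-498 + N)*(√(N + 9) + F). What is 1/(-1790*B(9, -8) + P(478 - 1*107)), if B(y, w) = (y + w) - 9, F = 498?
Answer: -24463/1193812228 + 127*√95/1193812228 ≈ -1.9455e-5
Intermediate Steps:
B(y, w) = -9 + w + y (B(y, w) = (w + y) - 9 = -9 + w + y)
P(N) = (-498 + N)*(498 + √(9 + N)) (P(N) = (-498 + N)*(√(N + 9) + 498) = (-498 + N)*(√(9 + N) + 498) = (-498 + N)*(498 + √(9 + N)))
1/(-1790*B(9, -8) + P(478 - 1*107)) = 1/(-1790*(-9 - 8 + 9) + (-248004 - 498*√(9 + (478 - 1*107)) + 498*(478 - 1*107) + (478 - 1*107)*√(9 + (478 - 1*107)))) = 1/(-1790*(-8) + (-248004 - 498*√(9 + (478 - 107)) + 498*(478 - 107) + (478 - 107)*√(9 + (478 - 107)))) = 1/(14320 + (-248004 - 498*√(9 + 371) + 498*371 + 371*√(9 + 371))) = 1/(14320 + (-248004 - 996*√95 + 184758 + 371*√380)) = 1/(14320 + (-248004 - 996*√95 + 184758 + 371*(2*√95))) = 1/(14320 + (-248004 - 996*√95 + 184758 + 742*√95)) = 1/(14320 + (-63246 - 254*√95)) = 1/(-48926 - 254*√95)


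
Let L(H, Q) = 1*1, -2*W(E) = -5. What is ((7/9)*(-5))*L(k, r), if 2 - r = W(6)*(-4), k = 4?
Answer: -35/9 ≈ -3.8889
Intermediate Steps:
W(E) = 5/2 (W(E) = -½*(-5) = 5/2)
r = 12 (r = 2 - 5*(-4)/2 = 2 - 1*(-10) = 2 + 10 = 12)
L(H, Q) = 1
((7/9)*(-5))*L(k, r) = ((7/9)*(-5))*1 = -35/9*1 = -35/9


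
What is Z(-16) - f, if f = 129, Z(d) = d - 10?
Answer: -155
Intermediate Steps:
Z(d) = -10 + d
Z(-16) - f = (-10 - 16) - 1*129 = -26 - 129 = -155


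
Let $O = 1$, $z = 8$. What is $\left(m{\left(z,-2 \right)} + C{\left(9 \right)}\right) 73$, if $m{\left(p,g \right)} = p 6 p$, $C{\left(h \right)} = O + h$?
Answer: $28762$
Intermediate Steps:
$C{\left(h \right)} = 1 + h$
$m{\left(p,g \right)} = 6 p^{2}$
$\left(m{\left(z,-2 \right)} + C{\left(9 \right)}\right) 73 = \left(6 \cdot 8^{2} + \left(1 + 9\right)\right) 73 = \left(6 \cdot 64 + 10\right) 73 = \left(384 + 10\right) 73 = 394 \cdot 73 = 28762$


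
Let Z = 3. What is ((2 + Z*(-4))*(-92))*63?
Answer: 57960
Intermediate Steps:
((2 + Z*(-4))*(-92))*63 = ((2 + 3*(-4))*(-92))*63 = ((2 - 12)*(-92))*63 = -10*(-92)*63 = 920*63 = 57960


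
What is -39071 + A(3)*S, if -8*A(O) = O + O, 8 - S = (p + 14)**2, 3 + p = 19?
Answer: -38402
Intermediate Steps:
p = 16 (p = -3 + 19 = 16)
S = -892 (S = 8 - (16 + 14)**2 = 8 - 1*30**2 = 8 - 1*900 = 8 - 900 = -892)
A(O) = -O/4 (A(O) = -(O + O)/8 = -O/4)
-39071 + A(3)*S = -39071 - 1/4*3*(-892) = -39071 - 3/4*(-892) = -39071 + 669 = -38402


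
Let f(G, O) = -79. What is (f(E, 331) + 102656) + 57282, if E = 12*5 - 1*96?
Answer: 159859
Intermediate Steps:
E = -36 (E = 60 - 96 = -36)
(f(E, 331) + 102656) + 57282 = (-79 + 102656) + 57282 = 102577 + 57282 = 159859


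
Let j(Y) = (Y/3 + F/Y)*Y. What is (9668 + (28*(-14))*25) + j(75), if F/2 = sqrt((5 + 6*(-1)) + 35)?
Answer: 1743 + 2*sqrt(34) ≈ 1754.7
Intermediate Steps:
F = 2*sqrt(34) (F = 2*sqrt((5 + 6*(-1)) + 35) = 2*sqrt((5 - 6) + 35) = 2*sqrt(-1 + 35) = 2*sqrt(34) ≈ 11.662)
j(Y) = Y*(Y/3 + 2*sqrt(34)/Y) (j(Y) = (Y/3 + (2*sqrt(34))/Y)*Y = (Y*(1/3) + 2*sqrt(34)/Y)*Y = (Y/3 + 2*sqrt(34)/Y)*Y = Y*(Y/3 + 2*sqrt(34)/Y))
(9668 + (28*(-14))*25) + j(75) = (9668 + (28*(-14))*25) + (2*sqrt(34) + (1/3)*75**2) = (9668 - 392*25) + (2*sqrt(34) + (1/3)*5625) = (9668 - 9800) + (2*sqrt(34) + 1875) = -132 + (1875 + 2*sqrt(34)) = 1743 + 2*sqrt(34)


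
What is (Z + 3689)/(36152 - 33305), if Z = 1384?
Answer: 1691/949 ≈ 1.7819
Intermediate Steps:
(Z + 3689)/(36152 - 33305) = (1384 + 3689)/(36152 - 33305) = 5073/2847 = 5073*(1/2847) = 1691/949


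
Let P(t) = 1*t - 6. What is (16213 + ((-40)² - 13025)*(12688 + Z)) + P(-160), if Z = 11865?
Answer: -280501978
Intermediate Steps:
P(t) = -6 + t (P(t) = t - 6 = -6 + t)
(16213 + ((-40)² - 13025)*(12688 + Z)) + P(-160) = (16213 + ((-40)² - 13025)*(12688 + 11865)) + (-6 - 160) = (16213 + (1600 - 13025)*24553) - 166 = (16213 - 11425*24553) - 166 = (16213 - 280518025) - 166 = -280501812 - 166 = -280501978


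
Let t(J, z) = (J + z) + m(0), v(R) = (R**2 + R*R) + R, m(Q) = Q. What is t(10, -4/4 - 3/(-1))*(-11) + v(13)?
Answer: 219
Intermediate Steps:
v(R) = R + 2*R**2 (v(R) = (R**2 + R**2) + R = 2*R**2 + R = R + 2*R**2)
t(J, z) = J + z (t(J, z) = (J + z) + 0 = J + z)
t(10, -4/4 - 3/(-1))*(-11) + v(13) = (10 + (-4/4 - 3/(-1)))*(-11) + 13*(1 + 2*13) = (10 + (-4*1/4 - 3*(-1)))*(-11) + 13*(1 + 26) = (10 + (-1 + 3))*(-11) + 13*27 = (10 + 2)*(-11) + 351 = 12*(-11) + 351 = -132 + 351 = 219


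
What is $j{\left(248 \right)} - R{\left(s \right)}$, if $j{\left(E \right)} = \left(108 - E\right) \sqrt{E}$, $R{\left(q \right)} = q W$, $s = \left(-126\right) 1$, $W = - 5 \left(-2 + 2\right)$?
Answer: $- 280 \sqrt{62} \approx -2204.7$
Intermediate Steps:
$W = 0$ ($W = \left(-5\right) 0 = 0$)
$s = -126$
$R{\left(q \right)} = 0$ ($R{\left(q \right)} = q 0 = 0$)
$j{\left(E \right)} = \sqrt{E} \left(108 - E\right)$
$j{\left(248 \right)} - R{\left(s \right)} = \sqrt{248} \left(108 - 248\right) - 0 = 2 \sqrt{62} \left(108 - 248\right) + 0 = 2 \sqrt{62} \left(-140\right) + 0 = - 280 \sqrt{62} + 0 = - 280 \sqrt{62}$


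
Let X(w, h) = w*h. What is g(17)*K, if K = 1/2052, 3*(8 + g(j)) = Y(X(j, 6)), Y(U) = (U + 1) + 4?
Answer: 83/6156 ≈ 0.013483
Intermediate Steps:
X(w, h) = h*w
Y(U) = 5 + U (Y(U) = (1 + U) + 4 = 5 + U)
g(j) = -19/3 + 2*j (g(j) = -8 + (5 + 6*j)/3 = -8 + (5/3 + 2*j) = -19/3 + 2*j)
K = 1/2052 ≈ 0.00048733
g(17)*K = (-19/3 + 2*17)*(1/2052) = (-19/3 + 34)*(1/2052) = (83/3)*(1/2052) = 83/6156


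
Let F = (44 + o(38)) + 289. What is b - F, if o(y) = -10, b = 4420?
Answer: 4097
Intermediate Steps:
F = 323 (F = (44 - 10) + 289 = 34 + 289 = 323)
b - F = 4420 - 1*323 = 4420 - 323 = 4097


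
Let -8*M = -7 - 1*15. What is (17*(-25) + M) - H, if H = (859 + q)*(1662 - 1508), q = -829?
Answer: -20169/4 ≈ -5042.3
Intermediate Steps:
M = 11/4 (M = -(-7 - 1*15)/8 = -(-7 - 15)/8 = -⅛*(-22) = 11/4 ≈ 2.7500)
H = 4620 (H = (859 - 829)*(1662 - 1508) = 30*154 = 4620)
(17*(-25) + M) - H = (17*(-25) + 11/4) - 1*4620 = (-425 + 11/4) - 4620 = -1689/4 - 4620 = -20169/4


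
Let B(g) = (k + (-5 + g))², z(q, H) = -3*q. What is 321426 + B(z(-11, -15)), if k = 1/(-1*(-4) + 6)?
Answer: 32221561/100 ≈ 3.2222e+5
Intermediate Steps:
k = ⅒ (k = 1/(4 + 6) = 1/10 = ⅒ ≈ 0.10000)
B(g) = (-49/10 + g)² (B(g) = (⅒ + (-5 + g))² = (-49/10 + g)²)
321426 + B(z(-11, -15)) = 321426 + (-49 + 10*(-3*(-11)))²/100 = 321426 + (-49 + 10*33)²/100 = 321426 + (-49 + 330)²/100 = 321426 + (1/100)*281² = 321426 + (1/100)*78961 = 321426 + 78961/100 = 32221561/100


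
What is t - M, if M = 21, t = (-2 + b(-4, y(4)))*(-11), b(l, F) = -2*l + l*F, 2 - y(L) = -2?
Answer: 89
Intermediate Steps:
y(L) = 4 (y(L) = 2 - 1*(-2) = 2 + 2 = 4)
b(l, F) = -2*l + F*l
t = 110 (t = (-2 - 4*(-2 + 4))*(-11) = (-2 - 4*2)*(-11) = (-2 - 8)*(-11) = -10*(-11) = 110)
t - M = 110 - 1*21 = 110 - 21 = 89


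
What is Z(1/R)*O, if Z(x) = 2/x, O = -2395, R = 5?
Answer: -23950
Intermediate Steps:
Z(1/R)*O = (2/(1/5))*(-2395) = (2/(⅕))*(-2395) = (2*5)*(-2395) = 10*(-2395) = -23950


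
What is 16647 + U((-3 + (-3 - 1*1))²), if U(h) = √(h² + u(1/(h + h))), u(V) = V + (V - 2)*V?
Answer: 16647 + 3*√2562123/98 ≈ 16696.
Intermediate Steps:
u(V) = V + V*(-2 + V) (u(V) = V + (-2 + V)*V = V + V*(-2 + V))
U(h) = √(h² + (-1 + 1/(2*h))/(2*h)) (U(h) = √(h² + (-1 + 1/(h + h))/(h + h)) = √(h² + (-1 + 1/(2*h))/((2*h))) = √(h² + (1/(2*h))*(-1 + 1/(2*h))) = √(h² + (-1 + 1/(2*h))/(2*h)))
16647 + U((-3 + (-3 - 1*1))²) = 16647 + √((1 - 2*(-3 + (-3 - 1*1))² + 4*((-3 + (-3 - 1*1))²)⁴)/((-3 + (-3 - 1*1))²)²)/2 = 16647 + √((1 - 2*(-3 + (-3 - 1))² + 4*((-3 + (-3 - 1))²)⁴)/((-3 + (-3 - 1))²)²)/2 = 16647 + √((1 - 2*(-3 - 4)² + 4*((-3 - 4)²)⁴)/((-3 - 4)²)²)/2 = 16647 + √((1 - 2*(-7)² + 4*((-7)²)⁴)/((-7)²)²)/2 = 16647 + √((1 - 2*49 + 4*49⁴)/49²)/2 = 16647 + √((1 - 98 + 4*5764801)/2401)/2 = 16647 + √((1 - 98 + 23059204)/2401)/2 = 16647 + √((1/2401)*23059107)/2 = 16647 + √(23059107/2401)/2 = 16647 + (3*√2562123/49)/2 = 16647 + 3*√2562123/98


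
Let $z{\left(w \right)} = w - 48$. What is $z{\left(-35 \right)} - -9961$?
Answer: $9878$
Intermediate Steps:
$z{\left(w \right)} = -48 + w$
$z{\left(-35 \right)} - -9961 = \left(-48 - 35\right) - -9961 = -83 + \left(-1472 + 11433\right) = -83 + 9961 = 9878$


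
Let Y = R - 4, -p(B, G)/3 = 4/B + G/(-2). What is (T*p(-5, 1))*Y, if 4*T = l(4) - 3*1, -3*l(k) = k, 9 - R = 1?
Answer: -169/10 ≈ -16.900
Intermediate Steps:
R = 8 (R = 9 - 1*1 = 9 - 1 = 8)
p(B, G) = -12/B + 3*G/2 (p(B, G) = -3*(4/B + G/(-2)) = -3*(4/B + G*(-½)) = -3*(4/B - G/2) = -12/B + 3*G/2)
l(k) = -k/3
Y = 4 (Y = 8 - 4 = 4)
T = -13/12 (T = (-⅓*4 - 3*1)/4 = (-4/3 - 3)/4 = (¼)*(-13/3) = -13/12 ≈ -1.0833)
(T*p(-5, 1))*Y = -13*(-12/(-5) + (3/2)*1)/12*4 = -13*(-12*(-⅕) + 3/2)/12*4 = -13*(12/5 + 3/2)/12*4 = -13/12*39/10*4 = -169/40*4 = -169/10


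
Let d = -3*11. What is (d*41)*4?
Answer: -5412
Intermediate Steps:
d = -33
(d*41)*4 = -33*41*4 = -1353*4 = -5412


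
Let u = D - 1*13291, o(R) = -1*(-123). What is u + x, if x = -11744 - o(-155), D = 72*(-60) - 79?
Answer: -29557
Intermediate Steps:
o(R) = 123
D = -4399 (D = -4320 - 79 = -4399)
x = -11867 (x = -11744 - 1*123 = -11744 - 123 = -11867)
u = -17690 (u = -4399 - 1*13291 = -4399 - 13291 = -17690)
u + x = -17690 - 11867 = -29557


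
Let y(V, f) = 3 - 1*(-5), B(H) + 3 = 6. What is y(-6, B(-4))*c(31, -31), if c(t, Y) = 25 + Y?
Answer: -48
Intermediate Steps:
B(H) = 3 (B(H) = -3 + 6 = 3)
y(V, f) = 8 (y(V, f) = 3 + 5 = 8)
y(-6, B(-4))*c(31, -31) = 8*(25 - 31) = 8*(-6) = -48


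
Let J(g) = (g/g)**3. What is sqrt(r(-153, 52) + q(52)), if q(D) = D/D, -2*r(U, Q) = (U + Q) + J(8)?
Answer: sqrt(51) ≈ 7.1414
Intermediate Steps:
J(g) = 1 (J(g) = 1**3 = 1)
r(U, Q) = -1/2 - Q/2 - U/2 (r(U, Q) = -((U + Q) + 1)/2 = -((Q + U) + 1)/2 = -(1 + Q + U)/2 = -1/2 - Q/2 - U/2)
q(D) = 1
sqrt(r(-153, 52) + q(52)) = sqrt((-1/2 - 1/2*52 - 1/2*(-153)) + 1) = sqrt((-1/2 - 26 + 153/2) + 1) = sqrt(50 + 1) = sqrt(51)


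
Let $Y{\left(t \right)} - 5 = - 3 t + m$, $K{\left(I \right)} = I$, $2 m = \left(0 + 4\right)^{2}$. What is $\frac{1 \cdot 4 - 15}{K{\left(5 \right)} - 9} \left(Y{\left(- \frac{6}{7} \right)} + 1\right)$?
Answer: $\frac{319}{7} \approx 45.571$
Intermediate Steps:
$m = 8$ ($m = \frac{\left(0 + 4\right)^{2}}{2} = \frac{4^{2}}{2} = \frac{1}{2} \cdot 16 = 8$)
$Y{\left(t \right)} = 13 - 3 t$ ($Y{\left(t \right)} = 5 - \left(-8 + 3 t\right) = 13 - 3 t$)
$\frac{1 \cdot 4 - 15}{K{\left(5 \right)} - 9} \left(Y{\left(- \frac{6}{7} \right)} + 1\right) = \frac{1 \cdot 4 - 15}{5 - 9} \left(\left(13 - 3 \left(- \frac{6}{7}\right)\right) + 1\right) = \frac{4 - 15}{-4} \left(\left(13 - 3 \left(\left(-6\right) \frac{1}{7}\right)\right) + 1\right) = \left(-11\right) \left(- \frac{1}{4}\right) \left(\left(13 - - \frac{18}{7}\right) + 1\right) = \frac{11 \left(\left(13 + \frac{18}{7}\right) + 1\right)}{4} = \frac{11 \left(\frac{109}{7} + 1\right)}{4} = \frac{11}{4} \cdot \frac{116}{7} = \frac{319}{7}$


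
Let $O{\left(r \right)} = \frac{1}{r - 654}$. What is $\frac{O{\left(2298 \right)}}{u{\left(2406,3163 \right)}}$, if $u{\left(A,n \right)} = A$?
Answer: $\frac{1}{3955464} \approx 2.5281 \cdot 10^{-7}$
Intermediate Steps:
$O{\left(r \right)} = \frac{1}{-654 + r}$
$\frac{O{\left(2298 \right)}}{u{\left(2406,3163 \right)}} = \frac{1}{\left(-654 + 2298\right) 2406} = \frac{1}{1644} \cdot \frac{1}{2406} = \frac{1}{3955464}$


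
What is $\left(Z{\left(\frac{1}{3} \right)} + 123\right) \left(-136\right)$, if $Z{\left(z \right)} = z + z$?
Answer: $- \frac{50456}{3} \approx -16819.0$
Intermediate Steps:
$Z{\left(z \right)} = 2 z$
$\left(Z{\left(\frac{1}{3} \right)} + 123\right) \left(-136\right) = \left(\frac{2}{3} + 123\right) \left(-136\right) = \frac{371}{3} \left(-136\right) = - \frac{50456}{3}$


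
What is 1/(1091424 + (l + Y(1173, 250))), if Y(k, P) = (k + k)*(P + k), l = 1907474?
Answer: 1/6337256 ≈ 1.5780e-7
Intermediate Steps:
Y(k, P) = 2*k*(P + k) (Y(k, P) = (2*k)*(P + k) = 2*k*(P + k))
1/(1091424 + (l + Y(1173, 250))) = 1/(1091424 + (1907474 + 2*1173*(250 + 1173))) = 1/(1091424 + (1907474 + 2*1173*1423)) = 1/(1091424 + (1907474 + 3338358)) = 1/(1091424 + 5245832) = 1/6337256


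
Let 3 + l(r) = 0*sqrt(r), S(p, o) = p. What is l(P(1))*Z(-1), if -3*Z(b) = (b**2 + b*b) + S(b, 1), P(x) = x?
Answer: 1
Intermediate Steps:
l(r) = -3 (l(r) = -3 + 0*sqrt(r) = -3 + 0 = -3)
Z(b) = -2*b**2/3 - b/3 (Z(b) = -((b**2 + b*b) + b)/3 = -((b**2 + b**2) + b)/3 = -(2*b**2 + b)/3 = -(b + 2*b**2)/3 = -2*b**2/3 - b/3)
l(P(1))*Z(-1) = -(-1)*(-1 - 2*(-1)) = -(-1)*(-1 + 2) = -(-1) = -3*(-1/3) = 1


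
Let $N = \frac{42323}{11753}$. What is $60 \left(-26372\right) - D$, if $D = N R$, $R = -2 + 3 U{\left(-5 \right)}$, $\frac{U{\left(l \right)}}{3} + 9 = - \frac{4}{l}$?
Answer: $- \frac{92968994383}{58765} \approx -1.582 \cdot 10^{6}$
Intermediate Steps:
$U{\left(l \right)} = -27 - \frac{12}{l}$ ($U{\left(l \right)} = -27 + 3 \left(- \frac{4}{l}\right) = -27 - \frac{12}{l}$)
$N = \frac{42323}{11753}$ ($N = 42323 \cdot \frac{1}{11753} = \frac{42323}{11753} \approx 3.601$)
$R = - \frac{379}{5}$ ($R = -2 + 3 \left(-27 - \frac{12}{-5}\right) = -2 + 3 \left(-27 - - \frac{12}{5}\right) = -2 + 3 \left(-27 + \frac{12}{5}\right) = -2 + 3 \left(- \frac{123}{5}\right) = -2 - \frac{369}{5} = - \frac{379}{5} \approx -75.8$)
$D = - \frac{16040417}{58765}$ ($D = \frac{42323}{11753} \left(- \frac{379}{5}\right) = - \frac{16040417}{58765} \approx -272.96$)
$60 \left(-26372\right) - D = 60 \left(-26372\right) - - \frac{16040417}{58765} = -1582320 + \frac{16040417}{58765} = - \frac{92968994383}{58765}$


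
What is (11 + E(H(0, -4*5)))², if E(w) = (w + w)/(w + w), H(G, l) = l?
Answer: 144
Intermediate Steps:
E(w) = 1 (E(w) = (2*w)/((2*w)) = (2*w)*(1/(2*w)) = 1)
(11 + E(H(0, -4*5)))² = (11 + 1)² = 12² = 144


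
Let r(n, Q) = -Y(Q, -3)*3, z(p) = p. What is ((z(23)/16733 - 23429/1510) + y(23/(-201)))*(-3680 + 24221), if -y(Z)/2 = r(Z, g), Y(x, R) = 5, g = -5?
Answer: 7518050635593/25266830 ≈ 2.9755e+5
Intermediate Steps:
r(n, Q) = -15 (r(n, Q) = -1*5*3 = -5*3 = -15)
y(Z) = 30 (y(Z) = -2*(-15) = 30)
((z(23)/16733 - 23429/1510) + y(23/(-201)))*(-3680 + 24221) = ((23/16733 - 23429/1510) + 30)*(-3680 + 24221) = ((23*(1/16733) - 23429*1/1510) + 30)*20541 = ((23/16733 - 23429/1510) + 30)*20541 = (-392002727/25266830 + 30)*20541 = (366002173/25266830)*20541 = 7518050635593/25266830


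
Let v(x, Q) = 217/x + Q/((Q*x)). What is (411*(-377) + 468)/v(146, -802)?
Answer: -11276967/109 ≈ -1.0346e+5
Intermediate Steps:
v(x, Q) = 218/x (v(x, Q) = 217/x + Q*(1/(Q*x)) = 217/x + 1/x = 218/x)
(411*(-377) + 468)/v(146, -802) = (411*(-377) + 468)/((218/146)) = (-154947 + 468)/((218*(1/146))) = -154479/109/73 = -154479*73/109 = -11276967/109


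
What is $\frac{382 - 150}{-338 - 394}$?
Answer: $- \frac{58}{183} \approx -0.31694$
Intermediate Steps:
$\frac{382 - 150}{-338 - 394} = \frac{232}{-732} = 232 \left(- \frac{1}{732}\right) = - \frac{58}{183}$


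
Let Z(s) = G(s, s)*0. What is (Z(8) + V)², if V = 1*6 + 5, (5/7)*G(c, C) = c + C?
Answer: 121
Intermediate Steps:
G(c, C) = 7*C/5 + 7*c/5 (G(c, C) = 7*(c + C)/5 = 7*(C + c)/5 = 7*C/5 + 7*c/5)
Z(s) = 0 (Z(s) = (7*s/5 + 7*s/5)*0 = (14*s/5)*0 = 0)
V = 11 (V = 6 + 5 = 11)
(Z(8) + V)² = (0 + 11)² = 11² = 121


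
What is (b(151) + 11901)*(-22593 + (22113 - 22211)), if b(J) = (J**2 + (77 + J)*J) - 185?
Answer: -1564430995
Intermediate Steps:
b(J) = -185 + J**2 + J*(77 + J) (b(J) = (J**2 + J*(77 + J)) - 185 = -185 + J**2 + J*(77 + J))
(b(151) + 11901)*(-22593 + (22113 - 22211)) = ((-185 + 2*151**2 + 77*151) + 11901)*(-22593 + (22113 - 22211)) = ((-185 + 2*22801 + 11627) + 11901)*(-22593 - 98) = ((-185 + 45602 + 11627) + 11901)*(-22691) = (57044 + 11901)*(-22691) = 68945*(-22691) = -1564430995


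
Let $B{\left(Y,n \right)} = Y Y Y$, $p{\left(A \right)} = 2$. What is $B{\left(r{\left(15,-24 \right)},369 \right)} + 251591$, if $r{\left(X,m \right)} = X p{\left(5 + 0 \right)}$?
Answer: $278591$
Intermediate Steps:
$r{\left(X,m \right)} = 2 X$ ($r{\left(X,m \right)} = X 2 = 2 X$)
$B{\left(Y,n \right)} = Y^{3}$ ($B{\left(Y,n \right)} = Y^{2} Y = Y^{3}$)
$B{\left(r{\left(15,-24 \right)},369 \right)} + 251591 = \left(2 \cdot 15\right)^{3} + 251591 = 30^{3} + 251591 = 27000 + 251591 = 278591$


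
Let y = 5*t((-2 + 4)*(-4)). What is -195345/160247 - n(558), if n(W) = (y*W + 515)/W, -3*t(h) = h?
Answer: -1383767395/89417826 ≈ -15.475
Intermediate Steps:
t(h) = -h/3
y = 40/3 (y = 5*(-(-2 + 4)*(-4)/3) = 5*(-2*(-4)/3) = 5*(-⅓*(-8)) = 5*(8/3) = 40/3 ≈ 13.333)
n(W) = (515 + 40*W/3)/W (n(W) = (40*W/3 + 515)/W = (515 + 40*W/3)/W)
-195345/160247 - n(558) = -195345/160247 - (40/3 + 515/558) = -195345/160247 - 1*7955/558 = -195345/160247 - 7955/558 = -1383767395/89417826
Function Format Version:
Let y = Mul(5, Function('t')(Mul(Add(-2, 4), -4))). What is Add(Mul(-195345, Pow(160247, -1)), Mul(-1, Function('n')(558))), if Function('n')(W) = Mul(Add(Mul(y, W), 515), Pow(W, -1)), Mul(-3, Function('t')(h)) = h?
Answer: Rational(-1383767395, 89417826) ≈ -15.475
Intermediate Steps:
Function('t')(h) = Mul(Rational(-1, 3), h)
y = Rational(40, 3) (y = Mul(5, Mul(Rational(-1, 3), Mul(Add(-2, 4), -4))) = Mul(5, Mul(Rational(-1, 3), Mul(2, -4))) = Mul(5, Mul(Rational(-1, 3), -8)) = Mul(5, Rational(8, 3)) = Rational(40, 3) ≈ 13.333)
Function('n')(W) = Mul(Pow(W, -1), Add(515, Mul(Rational(40, 3), W))) (Function('n')(W) = Mul(Add(Mul(Rational(40, 3), W), 515), Pow(W, -1)) = Mul(Add(515, Mul(Rational(40, 3), W)), Pow(W, -1)) = Mul(Pow(W, -1), Add(515, Mul(Rational(40, 3), W))))
Add(Mul(-195345, Pow(160247, -1)), Mul(-1, Function('n')(558))) = Add(Mul(-195345, Pow(160247, -1)), Mul(-1, Add(Rational(40, 3), Mul(515, Pow(558, -1))))) = Add(Mul(-195345, Rational(1, 160247)), Mul(-1, Add(Rational(40, 3), Mul(515, Rational(1, 558))))) = Add(Rational(-195345, 160247), Mul(-1, Add(Rational(40, 3), Rational(515, 558)))) = Add(Rational(-195345, 160247), Mul(-1, Rational(7955, 558))) = Add(Rational(-195345, 160247), Rational(-7955, 558)) = Rational(-1383767395, 89417826)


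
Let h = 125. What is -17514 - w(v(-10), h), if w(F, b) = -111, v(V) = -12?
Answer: -17403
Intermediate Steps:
-17514 - w(v(-10), h) = -17514 - 1*(-111) = -17514 + 111 = -17403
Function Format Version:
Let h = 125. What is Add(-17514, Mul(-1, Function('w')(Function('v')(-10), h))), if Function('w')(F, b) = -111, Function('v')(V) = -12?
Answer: -17403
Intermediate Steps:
Add(-17514, Mul(-1, Function('w')(Function('v')(-10), h))) = Add(-17514, Mul(-1, -111)) = Add(-17514, 111) = -17403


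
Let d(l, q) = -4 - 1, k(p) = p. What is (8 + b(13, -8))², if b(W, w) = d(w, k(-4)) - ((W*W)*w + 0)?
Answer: 1836025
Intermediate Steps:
d(l, q) = -5
b(W, w) = -5 - w*W² (b(W, w) = -5 - ((W*W)*w + 0) = -5 - (W²*w + 0) = -5 - (w*W² + 0) = -5 - w*W²)
(8 + b(13, -8))² = (8 + (-5 - 1*(-8)*13²))² = (8 + (-5 - 1*(-8)*169))² = (8 + (-5 + 1352))² = (8 + 1347)² = 1355² = 1836025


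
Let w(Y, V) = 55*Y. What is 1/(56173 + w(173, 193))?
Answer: 1/65688 ≈ 1.5223e-5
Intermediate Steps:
1/(56173 + w(173, 193)) = 1/(56173 + 55*173) = 1/(56173 + 9515) = 1/65688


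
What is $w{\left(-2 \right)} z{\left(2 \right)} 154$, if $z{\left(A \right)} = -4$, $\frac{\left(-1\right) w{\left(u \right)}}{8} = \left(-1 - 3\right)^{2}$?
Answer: $78848$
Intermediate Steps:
$w{\left(u \right)} = -128$ ($w{\left(u \right)} = - 8 \left(-1 - 3\right)^{2} = - 8 \left(-4\right)^{2} = \left(-8\right) 16 = -128$)
$w{\left(-2 \right)} z{\left(2 \right)} 154 = \left(-128\right) \left(-4\right) 154 = 512 \cdot 154 = 78848$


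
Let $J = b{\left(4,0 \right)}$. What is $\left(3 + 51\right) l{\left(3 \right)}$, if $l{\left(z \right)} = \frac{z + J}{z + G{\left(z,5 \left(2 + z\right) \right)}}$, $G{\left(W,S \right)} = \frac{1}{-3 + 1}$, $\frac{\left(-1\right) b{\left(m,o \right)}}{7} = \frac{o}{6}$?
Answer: $\frac{324}{5} \approx 64.8$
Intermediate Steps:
$b{\left(m,o \right)} = - \frac{7 o}{6}$ ($b{\left(m,o \right)} = - 7 \frac{o}{6} = - \frac{7 o}{6}$)
$J = 0$ ($J = \left(- \frac{7}{6}\right) 0 = 0$)
$G{\left(W,S \right)} = - \frac{1}{2}$ ($G{\left(W,S \right)} = \frac{1}{-2} = - \frac{1}{2}$)
$l{\left(z \right)} = \frac{z}{- \frac{1}{2} + z}$ ($l{\left(z \right)} = \frac{z + 0}{z - \frac{1}{2}} = \frac{z}{- \frac{1}{2} + z}$)
$\left(3 + 51\right) l{\left(3 \right)} = \left(3 + 51\right) 2 \cdot 3 \frac{1}{-1 + 2 \cdot 3} = 54 \cdot 2 \cdot 3 \frac{1}{-1 + 6} = 54 \cdot 2 \cdot 3 \cdot \frac{1}{5} = 54 \cdot \frac{6}{5} = \frac{324}{5}$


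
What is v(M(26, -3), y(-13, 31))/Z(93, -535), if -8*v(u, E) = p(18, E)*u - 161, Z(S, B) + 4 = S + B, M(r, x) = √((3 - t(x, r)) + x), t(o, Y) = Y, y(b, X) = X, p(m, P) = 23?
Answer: -161/3568 + 23*I*√26/3568 ≈ -0.045123 + 0.032869*I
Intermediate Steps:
M(r, x) = √(3 + x - r) (M(r, x) = √((3 - r) + x) = √(3 + x - r))
Z(S, B) = -4 + B + S (Z(S, B) = -4 + (S + B) = -4 + (B + S) = -4 + B + S)
v(u, E) = 161/8 - 23*u/8 (v(u, E) = -(23*u - 161)/8 = -(-161 + 23*u)/8 = 161/8 - 23*u/8)
v(M(26, -3), y(-13, 31))/Z(93, -535) = (161/8 - 23*√(3 - 3 - 1*26)/8)/(-4 - 535 + 93) = (161/8 - 23*√(3 - 3 - 26)/8)/(-446) = (161/8 - 23*I*√26/8)*(-1/446) = -161/3568 + 23*I*√26/3568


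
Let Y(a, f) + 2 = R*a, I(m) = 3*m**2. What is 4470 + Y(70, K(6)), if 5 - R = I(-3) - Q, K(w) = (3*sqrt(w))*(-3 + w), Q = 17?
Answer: 4118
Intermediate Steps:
K(w) = 3*sqrt(w)*(-3 + w)
R = -5 (R = 5 - (3*(-3)**2 - 1*17) = 5 - (3*9 - 17) = 5 - (27 - 17) = 5 - 1*10 = 5 - 10 = -5)
Y(a, f) = -2 - 5*a
4470 + Y(70, K(6)) = 4470 + (-2 - 5*70) = 4470 + (-2 - 350) = 4470 - 352 = 4118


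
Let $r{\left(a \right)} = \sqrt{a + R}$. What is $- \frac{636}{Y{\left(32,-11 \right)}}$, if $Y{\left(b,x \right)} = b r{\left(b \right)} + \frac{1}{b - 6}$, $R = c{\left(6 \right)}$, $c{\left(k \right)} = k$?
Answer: $\frac{16536}{26304511} - \frac{13757952 \sqrt{38}}{26304511} \approx -3.2235$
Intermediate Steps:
$R = 6$
$r{\left(a \right)} = \sqrt{6 + a}$ ($r{\left(a \right)} = \sqrt{a + 6} = \sqrt{6 + a}$)
$Y{\left(b,x \right)} = \frac{1}{-6 + b} + b \sqrt{6 + b}$ ($Y{\left(b,x \right)} = b \sqrt{6 + b} + \frac{1}{b - 6} = b \sqrt{6 + b} + \frac{1}{-6 + b} = \frac{1}{-6 + b} + b \sqrt{6 + b}$)
$- \frac{636}{Y{\left(32,-11 \right)}} = - \frac{636}{\frac{1}{-6 + 32} \left(1 + 32^{2} \sqrt{6 + 32} - 192 \sqrt{6 + 32}\right)} = - \frac{636}{\frac{1}{26} \left(1 + 1024 \sqrt{38} - 192 \sqrt{38}\right)} = - \frac{636}{\frac{1}{26} \left(1 + 832 \sqrt{38}\right)} = - \frac{636}{\frac{1}{26} + 32 \sqrt{38}}$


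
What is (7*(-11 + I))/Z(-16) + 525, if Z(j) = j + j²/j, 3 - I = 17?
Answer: 16975/32 ≈ 530.47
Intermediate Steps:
I = -14 (I = 3 - 1*17 = 3 - 17 = -14)
Z(j) = 2*j (Z(j) = j + j = 2*j)
(7*(-11 + I))/Z(-16) + 525 = (7*(-11 - 14))/((2*(-16))) + 525 = (7*(-25))/(-32) + 525 = -1/32*(-175) + 525 = 175/32 + 525 = 16975/32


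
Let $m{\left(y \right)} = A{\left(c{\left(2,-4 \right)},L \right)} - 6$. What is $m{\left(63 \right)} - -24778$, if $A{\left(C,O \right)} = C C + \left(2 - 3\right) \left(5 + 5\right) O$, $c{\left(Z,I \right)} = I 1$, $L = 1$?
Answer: $24778$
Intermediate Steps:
$c{\left(Z,I \right)} = I$
$A{\left(C,O \right)} = C^{2} - 10 O$ ($A{\left(C,O \right)} = C^{2} + \left(-1\right) 10 O = C^{2} - 10 O$)
$m{\left(y \right)} = 0$ ($m{\left(y \right)} = \left(\left(-4\right)^{2} - 10\right) - 6 = \left(16 - 10\right) - 6 = 6 - 6 = 0$)
$m{\left(63 \right)} - -24778 = 0 - -24778 = 0 + 24778 = 24778$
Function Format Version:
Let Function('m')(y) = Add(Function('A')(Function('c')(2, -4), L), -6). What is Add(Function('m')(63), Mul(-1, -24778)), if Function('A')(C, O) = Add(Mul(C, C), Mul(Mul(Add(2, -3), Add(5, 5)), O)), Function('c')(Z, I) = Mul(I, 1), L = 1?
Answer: 24778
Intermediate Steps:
Function('c')(Z, I) = I
Function('A')(C, O) = Add(Pow(C, 2), Mul(-10, O)) (Function('A')(C, O) = Add(Pow(C, 2), Mul(Mul(-1, 10), O)) = Add(Pow(C, 2), Mul(-10, O)))
Function('m')(y) = 0 (Function('m')(y) = Add(Add(Pow(-4, 2), Mul(-10, 1)), -6) = Add(Add(16, -10), -6) = Add(6, -6) = 0)
Add(Function('m')(63), Mul(-1, -24778)) = Add(0, Mul(-1, -24778)) = Add(0, 24778) = 24778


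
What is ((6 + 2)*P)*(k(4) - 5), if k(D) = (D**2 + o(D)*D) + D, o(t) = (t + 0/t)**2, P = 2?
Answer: 1264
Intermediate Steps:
o(t) = t**2 (o(t) = (t + 0)**2 = t**2)
k(D) = D + D**2 + D**3 (k(D) = (D**2 + D**2*D) + D = (D**2 + D**3) + D = D + D**2 + D**3)
((6 + 2)*P)*(k(4) - 5) = ((6 + 2)*2)*(4*(1 + 4 + 4**2) - 5) = (8*2)*(4*(1 + 4 + 16) - 5) = 16*(4*21 - 5) = 16*(84 - 5) = 16*79 = 1264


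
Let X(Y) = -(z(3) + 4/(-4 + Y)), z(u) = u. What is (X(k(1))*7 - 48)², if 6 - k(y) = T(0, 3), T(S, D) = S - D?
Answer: 139129/25 ≈ 5565.2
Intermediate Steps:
k(y) = 9 (k(y) = 6 - (0 - 1*3) = 6 - (0 - 3) = 6 - 1*(-3) = 6 + 3 = 9)
X(Y) = -3 - 4/(-4 + Y) (X(Y) = -(3 + 4/(-4 + Y)) = -3 - 4/(-4 + Y))
(X(k(1))*7 - 48)² = (((8 - 3*9)/(-4 + 9))*7 - 48)² = (((8 - 27)/5)*7 - 48)² = (((⅕)*(-19))*7 - 48)² = (-19/5*7 - 48)² = (-133/5 - 48)² = (-373/5)² = 139129/25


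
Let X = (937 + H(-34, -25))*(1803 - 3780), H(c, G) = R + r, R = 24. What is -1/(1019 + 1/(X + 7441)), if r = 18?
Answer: -1928042/1964674797 ≈ -0.00098135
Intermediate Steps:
H(c, G) = 42 (H(c, G) = 24 + 18 = 42)
X = -1935483 (X = (937 + 42)*(1803 - 3780) = 979*(-1977) = -1935483)
-1/(1019 + 1/(X + 7441)) = -1/(1019 + 1/(-1935483 + 7441)) = -1/(1019 + 1/(-1928042)) = -1/(1019 - 1/1928042) = -1/1964674797/1928042 = -1*1928042/1964674797 = -1928042/1964674797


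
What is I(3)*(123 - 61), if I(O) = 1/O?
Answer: 62/3 ≈ 20.667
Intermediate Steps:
I(3)*(123 - 61) = (123 - 61)/3 = (⅓)*62 = 62/3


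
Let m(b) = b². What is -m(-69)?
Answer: -4761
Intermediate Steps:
-m(-69) = -1*(-69)² = -1*4761 = -4761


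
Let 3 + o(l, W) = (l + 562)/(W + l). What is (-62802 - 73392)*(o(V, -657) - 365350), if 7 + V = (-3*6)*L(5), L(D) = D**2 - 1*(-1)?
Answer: 28163535673251/566 ≈ 4.9759e+10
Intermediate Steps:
L(D) = 1 + D**2 (L(D) = D**2 + 1 = 1 + D**2)
V = -475 (V = -7 + (-3*6)*(1 + 5**2) = -7 - 18*(1 + 25) = -7 - 18*26 = -7 - 468 = -475)
o(l, W) = -3 + (562 + l)/(W + l) (o(l, W) = -3 + (l + 562)/(W + l) = -3 + (562 + l)/(W + l))
(-62802 - 73392)*(o(V, -657) - 365350) = (-62802 - 73392)*((562 - 3*(-657) - 2*(-475))/(-657 - 475) - 365350) = -136194*((562 + 1971 + 950)/(-1132) - 365350) = -136194*(-1/1132*3483 - 365350) = -136194*(-3483/1132 - 365350) = -136194*(-413579683/1132) = 28163535673251/566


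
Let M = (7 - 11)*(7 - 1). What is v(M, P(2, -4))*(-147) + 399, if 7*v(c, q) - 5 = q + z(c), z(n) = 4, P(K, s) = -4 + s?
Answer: 378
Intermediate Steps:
M = -24 (M = -4*6 = -24)
v(c, q) = 9/7 + q/7 (v(c, q) = 5/7 + (q + 4)/7 = 5/7 + (4 + q)/7 = 5/7 + (4/7 + q/7) = 9/7 + q/7)
v(M, P(2, -4))*(-147) + 399 = (9/7 + (-4 - 4)/7)*(-147) + 399 = (9/7 + (⅐)*(-8))*(-147) + 399 = (9/7 - 8/7)*(-147) + 399 = (⅐)*(-147) + 399 = -21 + 399 = 378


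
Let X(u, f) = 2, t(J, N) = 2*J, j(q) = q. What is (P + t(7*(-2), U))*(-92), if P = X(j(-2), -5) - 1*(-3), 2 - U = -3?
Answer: 2116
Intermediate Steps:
U = 5 (U = 2 - 1*(-3) = 2 + 3 = 5)
P = 5 (P = 2 - 1*(-3) = 2 + 3 = 5)
(P + t(7*(-2), U))*(-92) = (5 + 2*(7*(-2)))*(-92) = (5 + 2*(-14))*(-92) = (5 - 28)*(-92) = -23*(-92) = 2116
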